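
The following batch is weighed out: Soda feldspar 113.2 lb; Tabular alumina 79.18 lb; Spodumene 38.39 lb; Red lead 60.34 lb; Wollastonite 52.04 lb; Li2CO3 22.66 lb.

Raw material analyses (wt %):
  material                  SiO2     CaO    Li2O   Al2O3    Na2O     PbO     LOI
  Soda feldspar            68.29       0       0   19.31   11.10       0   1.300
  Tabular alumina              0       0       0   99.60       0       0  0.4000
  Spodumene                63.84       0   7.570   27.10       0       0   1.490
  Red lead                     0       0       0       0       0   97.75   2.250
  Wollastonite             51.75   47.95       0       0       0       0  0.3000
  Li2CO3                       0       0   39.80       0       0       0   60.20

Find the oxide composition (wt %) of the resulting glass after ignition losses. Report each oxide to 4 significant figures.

Glass mass = 348.3 lb (batch 365.8 − LOI 17.52).
Composition: SiO2 36.96%, CaO 7.164%, Li2O 3.424%, Al2O3 31.91%, Na2O 3.608%, PbO 16.93%

Working values are shown rounded to 4 significant figures within the worked lines. Each numeric step holds exact precision through the solve; every reported number is rounded exactly once. Derived quantities (glass mass, six oxide percentages, ignition loss, the yield, the totals) are rebuilt at full float precision from the weighed amounts on 348.3 lb of glass as given in the problem or the answer.
Per-oxide mass from batch:
  SiO2: 113.2·0.6829 + 38.39·0.6384 + 52.04·0.5175 = 128.7 lb
  CaO: 52.04·0.4795 = 24.95 lb
  Li2O: 38.39·0.07570 + 22.66·0.3980 = 11.92 lb
  Al2O3: 113.2·0.1931 + 79.18·0.9960 + 38.39·0.2710 = 111.1 lb
  Na2O: 113.2·0.1110 = 12.57 lb
  PbO: 60.34·0.9775 = 58.98 lb
LOI: 113.2·0.01300 + 79.18·0.004000 + 38.39·0.01490 + 60.34·0.02250 + 52.04·0.003000 + 22.66·0.6020 = 17.52 lb
Net of LOI, the glass mass = 365.8 − 17.52 = 348.3 lb (= Σ oxide masses)
percent share: oxide ÷ glass, ×100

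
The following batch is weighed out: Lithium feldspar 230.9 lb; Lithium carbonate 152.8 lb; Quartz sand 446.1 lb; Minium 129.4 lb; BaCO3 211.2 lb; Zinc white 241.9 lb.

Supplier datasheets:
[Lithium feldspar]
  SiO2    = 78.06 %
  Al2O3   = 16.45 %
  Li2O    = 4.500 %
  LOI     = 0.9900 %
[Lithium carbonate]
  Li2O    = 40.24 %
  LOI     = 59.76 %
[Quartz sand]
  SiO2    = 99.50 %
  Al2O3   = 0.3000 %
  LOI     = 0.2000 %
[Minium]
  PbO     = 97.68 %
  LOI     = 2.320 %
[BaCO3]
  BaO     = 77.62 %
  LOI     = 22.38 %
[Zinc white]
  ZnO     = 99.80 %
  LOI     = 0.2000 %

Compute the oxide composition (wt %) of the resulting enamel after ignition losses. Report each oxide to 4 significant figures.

Glass mass = 1267 lb (batch 1412 − LOI 145.2).
Composition: PbO 9.976%, SiO2 49.26%, Al2O3 3.103%, Li2O 5.673%, BaO 12.94%, ZnO 19.05%

The working math holds exact precision at each step; intermediates are shown, with 4-significant-digit rounding, as written. Each reported figure is rounded exactly once; the derived quantities, including LOI, the totals, glass mass, yield, six oxide percentages, are re-derived from the batch weights for 1267 lb of glass in full precision precisely as stated by question or answer.
What the batch supplies per oxide:
  PbO: 129.4·0.9768 = 126.4 lb
  SiO2: 230.9·0.7806 + 446.1·0.9950 = 624.1 lb
  Al2O3: 230.9·0.1645 + 446.1·0.003000 = 39.32 lb
  Li2O: 230.9·0.04500 + 152.8·0.4024 = 71.88 lb
  BaO: 211.2·0.7762 = 163.9 lb
  ZnO: 241.9·0.9980 = 241.4 lb
LOI: 230.9·0.009900 + 152.8·0.5976 + 446.1·0.002000 + 129.4·0.02320 + 211.2·0.2238 + 241.9·0.002000 = 145.2 lb
Resulting glass, batch − LOI: 1412 − 145.2 = 1267 lb (consistent with Σ oxide mass)
oxide / glass × 100 gives the wt %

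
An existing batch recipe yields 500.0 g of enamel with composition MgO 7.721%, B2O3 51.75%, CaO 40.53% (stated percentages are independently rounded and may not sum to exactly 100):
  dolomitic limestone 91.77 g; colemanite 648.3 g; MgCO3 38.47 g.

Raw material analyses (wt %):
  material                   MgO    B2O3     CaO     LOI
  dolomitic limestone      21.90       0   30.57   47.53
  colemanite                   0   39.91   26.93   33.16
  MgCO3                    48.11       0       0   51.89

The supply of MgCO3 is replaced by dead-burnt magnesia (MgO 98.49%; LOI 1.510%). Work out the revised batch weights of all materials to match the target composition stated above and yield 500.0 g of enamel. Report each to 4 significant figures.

Revised batch per 500.0 g enamel:
  dolomitic limestone: 91.77 g
  colemanite: 648.3 g
  dead-burnt magnesia: 18.79 g
Total batch = 758.9 g; LOI loss = 258.9 g

Mid-chain values are shown, rounded to 4 significant digits, on the page — the whole derivation runs at full float precision in every operation — each reported number takes a single rounding; all derived quantities are rebuilt from the batch weights at 500.0 g of glass in full float precision (glass mass, the yield, the totals, three oxide percentages, LOI), exactly as printed in the problem or answer text.
Target masses of each oxide per 500.0 g enamel:
  MgO: 7.721% × 500.0 = 38.60 g
  B2O3: 51.75% × 500.0 = 258.8 g
  CaO: 40.53% × 500.0 = 202.6 g
Per-oxide balance check working from each reported weight, versus the basis set out (summed amounts equal target values given rounding of the digits):
  MgO: 91.77·0.2190 + 18.79·0.9849 = 38.60 g (target 38.60 g)
  B2O3: 648.3·0.3991 = 258.7 g (target 258.8 g)
  CaO: 91.77·0.3057 + 648.3·0.2693 = 202.6 g (target 202.6 g)
Glass-mass bookkeeping: total charge less LOI = 500.0 g (summing oxide targets gives 500.0 g; versus the stated basis of 500.0 g — gaps are rounding artifacts).
Whole-batch sum: Σ batch = 758.9 g; loss to ignition Σ batch·LOI = 258.9 g; glass ÷ batch gives a yield of 65.89%.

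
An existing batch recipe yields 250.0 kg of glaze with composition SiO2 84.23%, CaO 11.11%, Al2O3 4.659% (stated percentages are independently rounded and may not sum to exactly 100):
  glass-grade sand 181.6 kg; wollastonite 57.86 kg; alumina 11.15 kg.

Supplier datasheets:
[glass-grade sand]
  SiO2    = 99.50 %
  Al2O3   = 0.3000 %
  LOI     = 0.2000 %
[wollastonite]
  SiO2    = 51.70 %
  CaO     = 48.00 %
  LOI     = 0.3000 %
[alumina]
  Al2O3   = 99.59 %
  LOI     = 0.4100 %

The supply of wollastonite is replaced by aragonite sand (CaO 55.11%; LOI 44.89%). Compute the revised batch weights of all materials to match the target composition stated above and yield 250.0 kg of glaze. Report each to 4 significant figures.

Every computation maintains full float precision at each step; intermediates appear, with 4-significant-digit rounding, as written. Each reported figure is rounded exactly once. Derived quantities, including totals, ignition loss, yield, the three compositions, net glass mass, are re-derived from the weighed amounts for 250.0 kg of glass in exact precision, as quoted within question or answer.
Per-oxide target masses for 250.0 kg glaze:
  SiO2: 84.23% × 250.0 = 210.6 kg
  CaO: 11.11% × 250.0 = 27.78 kg
  Al2O3: 4.659% × 250.0 = 11.65 kg
Per-oxide balance check using the reported weights, on the stated basis (sum by sum, the targets are met given rounding of the digits):
  SiO2: 211.6·0.9950 = 210.5 kg (target 210.6 kg)
  CaO: 50.40·0.5511 = 27.78 kg (target 27.78 kg)
  Al2O3: 211.6·0.003000 + 11.06·0.9959 = 11.65 kg (target 11.65 kg)
The glass-mass cross-check: net batch after ignition = 250.0 kg (per-oxide target masses sum to 250.0 kg; stated basis 250.0 kg — any gap is answer rounding).
Total batch = Σ batch = 273.1 kg; Σ batch·LOI gives LOI loss = 23.09 kg; glass ÷ batch gives a yield of 91.54%.

Revised batch per 250.0 kg glaze:
  glass-grade sand: 211.6 kg
  aragonite sand: 50.40 kg
  alumina: 11.06 kg
Total batch = 273.1 kg; LOI loss = 23.09 kg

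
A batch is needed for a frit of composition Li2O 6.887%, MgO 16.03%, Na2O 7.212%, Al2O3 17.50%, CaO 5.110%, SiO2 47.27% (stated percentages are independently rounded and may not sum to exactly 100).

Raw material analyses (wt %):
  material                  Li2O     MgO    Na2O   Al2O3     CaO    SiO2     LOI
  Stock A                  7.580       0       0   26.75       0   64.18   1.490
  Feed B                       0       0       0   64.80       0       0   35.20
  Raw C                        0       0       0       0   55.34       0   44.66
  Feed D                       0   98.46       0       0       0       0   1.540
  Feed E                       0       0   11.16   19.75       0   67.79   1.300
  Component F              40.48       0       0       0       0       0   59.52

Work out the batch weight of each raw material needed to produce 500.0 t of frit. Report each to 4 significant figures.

Values along the way are displayed rounded to 4 significant figures as written. The whole derivation runs at full precision through every step. Every reported result takes a single rounding. Derived quantities, including totals, six oxide percentages, yield, LOI, glass mass, are recomputed using the weight values at 500.0 t of glass at full precision, as they appear in the question or the answer.
Target oxide masses per 500.0 t frit:
  Li2O: 6.887% × 500.0 = 34.44 t
  MgO: 16.03% × 500.0 = 80.15 t
  Na2O: 7.212% × 500.0 = 36.06 t
  Al2O3: 17.50% × 500.0 = 87.50 t
  CaO: 5.110% × 500.0 = 25.55 t
  SiO2: 47.27% × 500.0 = 236.4 t
Verifying the oxide balance per the reported batch figures, per the basis as stated (target by target, the sums agree exact up to rounding of places):
  Li2O: 26.97·0.07580 + 80.02·0.4048 = 34.44 t (target 34.44 t)
  MgO: 81.40·0.9846 = 80.15 t (target 80.15 t)
  Na2O: 323.1·0.1116 = 36.06 t (target 36.06 t)
  Al2O3: 26.97·0.2675 + 25.42·0.6480 + 323.1·0.1975 = 87.50 t (target 87.50 t)
  CaO: 46.17·0.5534 = 25.55 t (target 25.55 t)
  SiO2: 26.97·0.6418 + 323.1·0.6779 = 236.3 t (target 236.4 t)
Glass-mass closure: total charge less LOI = 500.0 t (summing oxide targets gives 500.0 t; stated basis 500.0 t — differing by rounding only).
Total batch = Σ batch = 583.1 t; LOI removed, Σ of batch·LOI: 83.05 t; yield, glass over the total, = 85.76%.

Batch per 500.0 t frit:
  Stock A: 26.97 t
  Feed B: 25.42 t
  Raw C: 46.17 t
  Feed D: 81.40 t
  Feed E: 323.1 t
  Component F: 80.02 t
Total batch = 583.1 t; LOI loss = 83.05 t; yield = 85.76%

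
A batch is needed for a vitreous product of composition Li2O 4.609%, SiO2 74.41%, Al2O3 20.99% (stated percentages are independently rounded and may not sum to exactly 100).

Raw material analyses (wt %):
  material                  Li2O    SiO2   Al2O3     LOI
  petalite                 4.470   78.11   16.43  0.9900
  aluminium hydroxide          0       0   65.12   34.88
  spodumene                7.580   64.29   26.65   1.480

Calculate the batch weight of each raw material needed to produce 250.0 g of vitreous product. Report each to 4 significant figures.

Each numeric step holds full precision at every stage — in-progress results are shown (rounded to four significant digits) at each printed step; every reported figure is rounded exactly once; derived quantities are rebuilt from the batch weights at 250.0 g of glass in full float precision (yield, three oxide percentages, totals, LOI, glass mass), precisely as stated by the problem or answer text.
Oxide mass targets, per 250.0 g vitreous product:
  Li2O: 4.609% × 250.0 = 11.52 g
  SiO2: 74.41% × 250.0 = 186.0 g
  Al2O3: 20.99% × 250.0 = 52.48 g
Balance tally, oxide-wise, with the batch weights as given, per the basis as stated (sum by sum, the targets are met exact up to rounding of places):
  Li2O: 219.7·0.04470 + 22.48·0.07580 = 11.52 g (target 11.52 g)
  SiO2: 219.7·0.7811 + 22.48·0.6429 = 186.1 g (target 186.0 g)
  Al2O3: 219.7·0.1643 + 15.96·0.6512 + 22.48·0.2665 = 52.48 g (target 52.48 g)
Glass mass check: Σ batch − LOI loss = 250.1 g (the Σ of target masses is 250.0 g; against the stated basis, 250.0 g — deltas are rounding alone).
Batch grand total — Σ batch = 258.1 g; LOI loss = Σ batch·LOI = 8.075 g; yield = glass ÷ total batch = 96.87%.

Batch per 250.0 g vitreous product:
  petalite: 219.7 g
  aluminium hydroxide: 15.96 g
  spodumene: 22.48 g
Total batch = 258.1 g; LOI loss = 8.075 g; yield = 96.87%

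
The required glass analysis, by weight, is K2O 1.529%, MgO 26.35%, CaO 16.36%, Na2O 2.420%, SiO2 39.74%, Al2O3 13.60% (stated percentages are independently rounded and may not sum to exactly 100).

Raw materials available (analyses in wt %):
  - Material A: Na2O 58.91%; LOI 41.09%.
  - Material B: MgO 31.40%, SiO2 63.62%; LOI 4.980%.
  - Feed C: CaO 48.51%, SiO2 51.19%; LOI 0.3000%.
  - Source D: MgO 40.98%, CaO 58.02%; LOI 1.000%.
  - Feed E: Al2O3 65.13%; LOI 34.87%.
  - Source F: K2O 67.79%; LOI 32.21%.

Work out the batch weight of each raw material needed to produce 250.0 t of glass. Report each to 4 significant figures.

Values along the way are printed, with 4-significant-figure rounding, in the printout. All arithmetic holds full precision in all steps — a single rounding completes each reported number — derived quantities, including the yield, ignition loss, the totals, glass mass, six oxide percentages, are re-derived starting from the weights at 250.0 t of glass in exact precision precisely as stated by the problem or answer text.
Target oxide masses per 250.0 t glass:
  K2O: 1.529% × 250.0 = 3.822 t
  MgO: 26.35% × 250.0 = 65.88 t
  CaO: 16.36% × 250.0 = 40.90 t
  Na2O: 2.420% × 250.0 = 6.050 t
  SiO2: 39.74% × 250.0 = 99.35 t
  Al2O3: 13.60% × 250.0 = 34.00 t
A balance pass over the oxides, with the batch weights as given, under the basis named above (delivered sums recover each target exact up to rounding of places):
  K2O: 5.639·0.6779 = 3.823 t (target 3.822 t)
  MgO: 139.9·0.3140 + 53.57·0.4098 = 65.88 t (target 65.88 t)
  CaO: 20.24·0.4851 + 53.57·0.5802 = 40.90 t (target 40.90 t)
  Na2O: 10.27·0.5891 = 6.050 t (target 6.050 t)
  SiO2: 139.9·0.6362 + 20.24·0.5119 = 99.37 t (target 99.35 t)
  Al2O3: 52.20·0.6513 = 34.00 t (target 34.00 t)
Consistency of the glass mass: total charge less LOI = 250.0 t (targets for the oxides total 250.0 t; the stated basis being 250.0 t — gaps are rounding artifacts).
Total batch = Σ batch = 281.8 t; LOI removed, Σ of batch·LOI: 31.80 t; yield: glass divided by total = 88.72%.

Batch per 250.0 t glass:
  Material A: 10.27 t
  Material B: 139.9 t
  Feed C: 20.24 t
  Source D: 53.57 t
  Feed E: 52.20 t
  Source F: 5.639 t
Total batch = 281.8 t; LOI loss = 31.80 t; yield = 88.72%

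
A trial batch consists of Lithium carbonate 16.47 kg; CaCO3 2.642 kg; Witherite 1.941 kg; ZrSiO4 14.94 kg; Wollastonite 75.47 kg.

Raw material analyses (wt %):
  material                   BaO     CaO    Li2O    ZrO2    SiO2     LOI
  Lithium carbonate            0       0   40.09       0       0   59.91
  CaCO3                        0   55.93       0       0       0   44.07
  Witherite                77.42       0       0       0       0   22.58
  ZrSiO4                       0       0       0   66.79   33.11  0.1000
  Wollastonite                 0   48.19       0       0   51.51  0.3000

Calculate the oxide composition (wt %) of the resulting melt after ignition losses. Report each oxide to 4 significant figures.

Every computation runs at exact precision at each step — values along the way are displayed, rounded to four significant digits, when written out. Exactly one rounding is applied to every reported result — all derived quantities, including five oxide percentages, yield, totals, ignition loss, glass mass, are re-derived using the weight values at 99.75 kg of glass in exact precision exactly as printed in problem or answer.
What the batch supplies per oxide:
  BaO: 1.941·0.7742 = 1.503 kg
  CaO: 2.642·0.5593 + 75.47·0.4819 = 37.85 kg
  Li2O: 16.47·0.4009 = 6.603 kg
  ZrO2: 14.94·0.6679 = 9.978 kg
  SiO2: 14.94·0.3311 + 75.47·0.5151 = 43.82 kg
LOI: 16.47·0.5991 + 2.642·0.4407 + 1.941·0.2258 + 14.94·0.001000 + 75.47·0.003000 = 11.71 kg
Resulting glass, batch − LOI: 111.5 − 11.71 = 99.75 kg (the oxide masses sum to this)
each wt % is 100 × oxide ÷ glass

Glass mass = 99.75 kg (batch 111.5 − LOI 11.71).
Composition: BaO 1.506%, CaO 37.94%, Li2O 6.619%, ZrO2 10.00%, SiO2 43.93%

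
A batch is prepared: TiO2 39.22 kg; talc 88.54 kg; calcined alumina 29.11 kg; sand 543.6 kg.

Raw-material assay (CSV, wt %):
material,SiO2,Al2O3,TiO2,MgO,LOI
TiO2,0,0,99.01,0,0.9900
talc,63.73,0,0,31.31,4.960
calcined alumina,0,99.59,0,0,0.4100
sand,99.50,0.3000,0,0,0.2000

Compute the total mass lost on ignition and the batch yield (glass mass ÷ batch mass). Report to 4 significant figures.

Values along the way appear (rounded to 4 significant digits) between the steps — each numeric step carries exact precision through every step — exactly one rounding goes into each reported number. All derived quantities, including four oxide percentages, yield, totals, glass mass, LOI, are carried starting from the weights for 694.5 kg of glass at full float precision, as given in problem or answer.
Loss on ignition, line by line:
  TiO2: 39.22 × 0.009900 = 0.3883 kg
  talc: 88.54 × 0.04960 = 4.392 kg
  calcined alumina: 29.11 × 0.004100 = 0.1194 kg
  sand: 543.6 × 0.002000 = 1.087 kg
Total LOI = 5.986 kg
Glass = batch − LOI = 700.5 − 5.986 = 694.5 kg

LOI loss = 5.986 kg; glass = 694.5 kg; yield = 99.15%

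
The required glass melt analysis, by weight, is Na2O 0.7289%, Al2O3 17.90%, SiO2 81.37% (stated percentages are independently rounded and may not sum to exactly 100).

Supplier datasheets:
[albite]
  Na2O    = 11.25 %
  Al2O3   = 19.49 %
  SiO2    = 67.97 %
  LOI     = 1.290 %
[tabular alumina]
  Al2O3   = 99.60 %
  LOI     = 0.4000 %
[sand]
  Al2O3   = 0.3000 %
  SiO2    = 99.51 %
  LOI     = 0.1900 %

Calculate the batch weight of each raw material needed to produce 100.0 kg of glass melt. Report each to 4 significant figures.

Batch per 100.0 kg glass melt:
  albite: 6.479 kg
  tabular alumina: 16.47 kg
  sand: 77.35 kg
Total batch = 100.3 kg; LOI loss = 0.2964 kg; yield = 99.70%

Mid-chain values are printed, rounded to 4 significant figures, on the page; all arithmetic runs at full precision in every operation. Each reported number is rounded exactly once; derived quantities, which include glass mass, LOI, the yield, the totals, the three compositions, are computed in exact precision, as they appear in the question or the answer, using the weight values at 100.0 kg of glass.
The oxide mass targets at 100.0 kg glass melt:
  Na2O: 0.7289% × 100.0 = 0.7289 kg
  Al2O3: 17.90% × 100.0 = 17.90 kg
  SiO2: 81.37% × 100.0 = 81.37 kg
Per-oxide balance check working from each reported weight, relative to the basis at hand (sum by sum, the targets are met modulo rounding of the values):
  Na2O: 6.479·0.1125 = 0.7289 kg (target 0.7289 kg)
  Al2O3: 6.479·0.1949 + 16.47·0.9960 + 77.35·0.003000 = 17.90 kg (target 17.90 kg)
  SiO2: 6.479·0.6797 + 77.35·0.9951 = 81.37 kg (target 81.37 kg)
Consistency of the glass mass: batch Σ − ignition loss = 100.0 kg (per-oxide target masses sum to 100.0 kg; against the stated basis, 100.0 kg — gaps are rounding artifacts).
Adding the batch up: Σ batch = 100.3 kg; Σ batch·LOI gives LOI loss = 0.2964 kg; glass ÷ batch gives a yield of 99.70%.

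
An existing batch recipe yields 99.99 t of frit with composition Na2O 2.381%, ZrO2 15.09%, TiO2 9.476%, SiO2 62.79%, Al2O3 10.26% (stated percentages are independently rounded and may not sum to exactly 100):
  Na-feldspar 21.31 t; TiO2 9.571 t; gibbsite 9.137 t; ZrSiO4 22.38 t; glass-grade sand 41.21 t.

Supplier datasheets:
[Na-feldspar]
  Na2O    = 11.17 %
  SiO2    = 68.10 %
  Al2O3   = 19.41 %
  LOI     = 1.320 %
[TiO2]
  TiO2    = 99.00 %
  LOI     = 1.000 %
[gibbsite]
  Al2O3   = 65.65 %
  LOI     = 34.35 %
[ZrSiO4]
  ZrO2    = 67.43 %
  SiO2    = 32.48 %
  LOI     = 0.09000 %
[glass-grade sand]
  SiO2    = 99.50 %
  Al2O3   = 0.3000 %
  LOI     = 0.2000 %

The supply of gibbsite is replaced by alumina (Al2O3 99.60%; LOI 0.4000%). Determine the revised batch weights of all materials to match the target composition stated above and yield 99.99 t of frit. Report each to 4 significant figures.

Revised batch per 99.99 t frit:
  Na-feldspar: 21.31 t
  TiO2: 9.571 t
  alumina: 6.022 t
  ZrSiO4: 22.38 t
  glass-grade sand: 41.21 t
Total batch = 100.5 t; LOI loss = 0.5037 t

Exact precision is maintained through every step; in-progress results are displayed (rounded to 4 significant figures) at each printed step; exactly one rounding goes into each reported figure — the derived quantities are computed in full float precision (the five compositions, the totals, the yield, net glass mass, LOI) starting from the weights on 99.99 t of glass, precisely as stated by problem or answer.
Target masses of each oxide per 99.99 t frit:
  Na2O: 2.381% × 99.99 = 2.381 t
  ZrO2: 15.09% × 99.99 = 15.09 t
  TiO2: 9.476% × 99.99 = 9.475 t
  SiO2: 62.79% × 99.99 = 62.78 t
  Al2O3: 10.26% × 99.99 = 10.26 t
Oxide-by-oxide audit applying the batch weights above, under the basis named above (sum by sum, the targets are met within answer rounding):
  Na2O: 21.31·0.1117 = 2.380 t (target 2.381 t)
  ZrO2: 22.38·0.6743 = 15.09 t (target 15.09 t)
  TiO2: 9.571·0.9900 = 9.475 t (target 9.475 t)
  SiO2: 21.31·0.6810 + 22.38·0.3248 + 41.21·0.9950 = 62.79 t (target 62.78 t)
  Al2O3: 21.31·0.1941 + 6.022·0.9960 + 41.21·0.003000 = 10.26 t (target 10.26 t)
Auditing the glass mass value: total charge less LOI = 99.99 t (the Σ of target masses is 99.99 t; with the basis standing at 99.99 t — any gap is answer rounding).
Total batch = Σ batch = 100.5 t; ignition loss, Σ(batch × LOI) = 0.5037 t; as yield: glass ÷ batch → 99.50%.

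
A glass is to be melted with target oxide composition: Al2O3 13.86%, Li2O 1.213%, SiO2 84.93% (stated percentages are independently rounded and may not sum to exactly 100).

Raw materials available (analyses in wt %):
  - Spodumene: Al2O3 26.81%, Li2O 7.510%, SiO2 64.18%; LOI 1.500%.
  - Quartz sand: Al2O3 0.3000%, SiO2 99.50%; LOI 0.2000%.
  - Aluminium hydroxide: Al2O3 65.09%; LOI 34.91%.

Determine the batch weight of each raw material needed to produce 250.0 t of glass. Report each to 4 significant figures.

In-progress results appear rounded to four significant figures at each printed step; all internal work maintains full float precision through every step; exactly one rounding is applied to every reported number. All derived quantities, which include glass mass, yield, the totals, ignition loss, the three compositions, are re-derived at full float precision, as given in either problem or answer, from the weighed amounts on 250.0 t of glass.
The oxide mass targets at 250.0 t glass:
  Al2O3: 13.86% × 250.0 = 34.65 t
  Li2O: 1.213% × 250.0 = 3.032 t
  SiO2: 84.93% × 250.0 = 212.3 t
Checking each oxide sum given the weights on record, at the basis given (delivered sums recover each target net of answer rounding effects):
  Al2O3: 40.38·0.2681 + 187.3·0.003000 + 35.74·0.6509 = 34.65 t (target 34.65 t)
  Li2O: 40.38·0.07510 = 3.033 t (target 3.032 t)
  SiO2: 40.38·0.6418 + 187.3·0.9950 = 212.3 t (target 212.3 t)
Glass-mass bookkeeping: total batch − LOI = 250.0 t (oxide target masses add up to 250.0 t; versus the stated basis of 250.0 t — rounding explains the deltas).
Total batch = Σ batch = 263.4 t; the LOI term Σ batch·LOI equals 13.46 t; yield = glass ÷ total batch = 94.89%.

Batch per 250.0 t glass:
  Spodumene: 40.38 t
  Quartz sand: 187.3 t
  Aluminium hydroxide: 35.74 t
Total batch = 263.4 t; LOI loss = 13.46 t; yield = 94.89%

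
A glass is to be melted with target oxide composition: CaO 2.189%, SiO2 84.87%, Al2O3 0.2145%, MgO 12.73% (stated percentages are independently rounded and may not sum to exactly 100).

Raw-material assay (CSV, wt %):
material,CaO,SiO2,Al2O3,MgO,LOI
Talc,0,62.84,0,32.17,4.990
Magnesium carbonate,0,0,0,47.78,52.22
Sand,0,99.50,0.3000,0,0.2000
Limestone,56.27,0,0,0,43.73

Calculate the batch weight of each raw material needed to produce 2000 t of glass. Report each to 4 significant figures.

Batch per 2000 t glass:
  Talc: 436.9 t
  Magnesium carbonate: 238.7 t
  Sand: 1430 t
  Limestone: 77.80 t
Total batch = 2183 t; LOI loss = 183.3 t; yield = 91.60%

All arithmetic holds exact precision at each step. Intermediates are printed (rounded to 4 significant digits) in the working. Exactly one rounding goes into every reported value; all derived quantities (LOI, net glass mass, the yield, the totals, the four compositions) are re-derived at exact precision from the batch weights per 2000 t of glass exactly as shown in the problem or answer text.
Per-oxide target masses for 2000 t glass:
  CaO: 2.189% × 2000 = 43.78 t
  SiO2: 84.87% × 2000 = 1697 t
  Al2O3: 0.2145% × 2000 = 4.290 t
  MgO: 12.73% × 2000 = 254.6 t
A balance pass over the oxides, with the batch weights as given, at the basis given (delivered sums recover each target given rounding of the digits):
  CaO: 77.80·0.5627 = 43.78 t (target 43.78 t)
  SiO2: 436.9·0.6284 + 1430·0.9950 = 1697 t (target 1697 t)
  Al2O3: 1430·0.003000 = 4.290 t (target 4.290 t)
  MgO: 436.9·0.3217 + 238.7·0.4778 = 254.6 t (target 254.6 t)
The glass-mass cross-check: the batch minus its LOI: 2000 t (summing oxide targets gives 2000 t; against the stated basis, 2000 t — a pure rounding effect).
Summing the batch: Σ batch = 2183 t; LOI loss = Σ batch·LOI = 183.3 t; glass ÷ batch gives a yield of 91.60%.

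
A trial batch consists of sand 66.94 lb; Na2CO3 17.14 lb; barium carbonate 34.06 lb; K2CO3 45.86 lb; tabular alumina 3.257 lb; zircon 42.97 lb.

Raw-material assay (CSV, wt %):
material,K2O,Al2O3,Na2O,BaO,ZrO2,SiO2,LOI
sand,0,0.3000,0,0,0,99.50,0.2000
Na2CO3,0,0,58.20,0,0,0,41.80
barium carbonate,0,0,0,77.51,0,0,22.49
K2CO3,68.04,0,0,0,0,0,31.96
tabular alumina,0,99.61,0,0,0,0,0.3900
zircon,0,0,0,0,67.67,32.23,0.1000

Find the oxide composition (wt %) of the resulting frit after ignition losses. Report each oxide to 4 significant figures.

Glass mass = 180.6 lb (batch 210.2 − LOI 29.67).
Composition: K2O 17.28%, Al2O3 1.908%, Na2O 5.525%, BaO 14.62%, ZrO2 16.10%, SiO2 44.56%

Every computation runs at exact precision end to end; intermediates are printed, rounded to 4 significant digits, when written out — a single rounding produces each reported figure. Derived quantities, including the yield, totals, LOI, the six compositions, net glass mass, are computed using the weight values per 180.6 lb of glass at full float precision as quoted within either problem or answer.
Mass of each oxide from the mix:
  K2O: 45.86·0.6804 = 31.20 lb
  Al2O3: 66.94·0.003000 + 3.257·0.9961 = 3.445 lb
  Na2O: 17.14·0.5820 = 9.975 lb
  BaO: 34.06·0.7751 = 26.40 lb
  ZrO2: 42.97·0.6767 = 29.08 lb
  SiO2: 66.94·0.9950 + 42.97·0.3223 = 80.45 lb
LOI: 66.94·0.002000 + 17.14·0.4180 + 34.06·0.2249 + 45.86·0.3196 + 3.257·0.003900 + 42.97·0.001000 = 29.67 lb
Glass = total batch minus LOI = 210.2 − 29.67 = 180.6 lb (the oxide masses sum to this)
oxide / glass × 100 gives the wt %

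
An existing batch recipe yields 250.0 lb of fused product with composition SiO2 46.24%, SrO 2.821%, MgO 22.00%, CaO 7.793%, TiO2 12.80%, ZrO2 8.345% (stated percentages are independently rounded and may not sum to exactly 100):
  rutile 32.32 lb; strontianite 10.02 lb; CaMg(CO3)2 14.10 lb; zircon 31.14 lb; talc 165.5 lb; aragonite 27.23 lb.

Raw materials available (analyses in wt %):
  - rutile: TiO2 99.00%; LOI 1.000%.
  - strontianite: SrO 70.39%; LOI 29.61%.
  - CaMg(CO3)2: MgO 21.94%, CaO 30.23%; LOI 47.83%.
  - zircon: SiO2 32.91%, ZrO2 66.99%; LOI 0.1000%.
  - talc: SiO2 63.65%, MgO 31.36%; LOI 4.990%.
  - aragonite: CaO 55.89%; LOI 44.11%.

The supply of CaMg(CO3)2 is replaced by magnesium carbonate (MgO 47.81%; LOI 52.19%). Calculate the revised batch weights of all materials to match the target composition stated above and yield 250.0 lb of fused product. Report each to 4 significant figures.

Revised batch per 250.0 lb fused product:
  rutile: 32.32 lb
  strontianite: 10.02 lb
  magnesium carbonate: 6.472 lb
  zircon: 31.14 lb
  talc: 165.5 lb
  aragonite: 34.86 lb
Total batch = 280.3 lb; LOI loss = 30.33 lb

Values along the way are printed, with 4-significant-figure rounding, in the printout — all internal work holds exact precision from start to finish. Every reported number receives exactly one rounding; derived quantities are computed at exact precision (the yield, ignition loss, the six compositions, the totals, net glass mass) from the weighed amounts per 250.0 lb of glass exactly as printed in the question or the answer.
Target oxide masses per 250.0 lb fused product:
  SiO2: 46.24% × 250.0 = 115.6 lb
  SrO: 2.821% × 250.0 = 7.052 lb
  MgO: 22.00% × 250.0 = 55.00 lb
  CaO: 7.793% × 250.0 = 19.48 lb
  TiO2: 12.80% × 250.0 = 32.00 lb
  ZrO2: 8.345% × 250.0 = 20.86 lb
Verifying the oxide balance applying the batch weights above, relative to the basis at hand (oxide sums agree with the targets inside rounding margins):
  SiO2: 31.14·0.3291 + 165.5·0.6365 = 115.6 lb (target 115.6 lb)
  SrO: 10.02·0.7039 = 7.053 lb (target 7.052 lb)
  MgO: 6.472·0.4781 + 165.5·0.3136 = 55.00 lb (target 55.00 lb)
  CaO: 34.86·0.5589 = 19.48 lb (target 19.48 lb)
  TiO2: 32.32·0.9900 = 32.00 lb (target 32.00 lb)
  ZrO2: 31.14·0.6699 = 20.86 lb (target 20.86 lb)
Glass-mass sanity pass: batch Σ − ignition loss = 250.0 lb (per-oxide target masses sum to 250.0 lb; with the basis standing at 250.0 lb — differing by rounding only).
Total batch = Σ batch = 280.3 lb; LOI removed, Σ of batch·LOI: 30.33 lb; the yield ratio, glass ÷ batch: 89.18%.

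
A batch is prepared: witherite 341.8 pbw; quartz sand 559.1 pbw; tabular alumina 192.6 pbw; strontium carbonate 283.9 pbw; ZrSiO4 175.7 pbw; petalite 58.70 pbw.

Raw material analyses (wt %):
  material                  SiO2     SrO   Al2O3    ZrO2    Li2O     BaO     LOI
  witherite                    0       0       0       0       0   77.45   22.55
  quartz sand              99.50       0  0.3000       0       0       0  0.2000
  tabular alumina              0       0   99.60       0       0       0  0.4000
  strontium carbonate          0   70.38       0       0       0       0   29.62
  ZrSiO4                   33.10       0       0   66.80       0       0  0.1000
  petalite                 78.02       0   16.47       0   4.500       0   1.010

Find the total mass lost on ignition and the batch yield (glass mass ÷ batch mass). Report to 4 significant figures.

Values along the way are printed rounded to four significant digits within the worked lines. All internal work carries full precision all the way through — a single rounding completes every reported result — all derived quantities are recomputed from the weighed amounts per 1448 pbw of glass in full precision (ignition loss, yield, six oxide percentages, the totals, net glass mass) as given in question or answer.
Loss on ignition, line by line:
  witherite: 341.8 × 0.2255 = 77.08 pbw
  quartz sand: 559.1 × 0.002000 = 1.118 pbw
  tabular alumina: 192.6 × 0.004000 = 0.7704 pbw
  strontium carbonate: 283.9 × 0.2962 = 84.09 pbw
  ZrSiO4: 175.7 × 0.001000 = 0.1757 pbw
  petalite: 58.70 × 0.01010 = 0.5929 pbw
Total LOI = 163.8 pbw
Glass = batch − LOI = 1612 − 163.8 = 1448 pbw

LOI loss = 163.8 pbw; glass = 1448 pbw; yield = 89.84%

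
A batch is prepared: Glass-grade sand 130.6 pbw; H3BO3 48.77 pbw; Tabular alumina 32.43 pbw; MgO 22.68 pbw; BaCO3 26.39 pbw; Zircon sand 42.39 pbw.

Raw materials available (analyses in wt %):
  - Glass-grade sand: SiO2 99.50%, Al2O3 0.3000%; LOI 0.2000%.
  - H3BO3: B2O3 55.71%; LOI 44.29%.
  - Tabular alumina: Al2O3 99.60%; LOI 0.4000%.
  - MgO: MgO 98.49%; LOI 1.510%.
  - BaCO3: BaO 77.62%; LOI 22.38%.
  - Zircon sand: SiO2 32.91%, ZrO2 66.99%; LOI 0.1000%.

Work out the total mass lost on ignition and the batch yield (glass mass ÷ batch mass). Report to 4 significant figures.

LOI loss = 28.28 pbw; glass = 275.0 pbw; yield = 90.67%

Each numeric step carries full precision at every stage; the intermediate values appear rounded to four significant figures at each printed step — a single rounding finalizes every reported number. The derived quantities, which include the totals, glass mass, the six compositions, ignition loss, yield, are computed at full float precision, as written in the problem or answer text, using the weight values for 275.0 pbw of glass.
Each material's LOI contribution:
  Glass-grade sand: 130.6 × 0.002000 = 0.2612 pbw
  H3BO3: 48.77 × 0.4429 = 21.60 pbw
  Tabular alumina: 32.43 × 0.004000 = 0.1297 pbw
  MgO: 22.68 × 0.01510 = 0.3425 pbw
  BaCO3: 26.39 × 0.2238 = 5.906 pbw
  Zircon sand: 42.39 × 0.001000 = 0.04239 pbw
Total LOI = 28.28 pbw
Glass = batch − LOI = 303.3 − 28.28 = 275.0 pbw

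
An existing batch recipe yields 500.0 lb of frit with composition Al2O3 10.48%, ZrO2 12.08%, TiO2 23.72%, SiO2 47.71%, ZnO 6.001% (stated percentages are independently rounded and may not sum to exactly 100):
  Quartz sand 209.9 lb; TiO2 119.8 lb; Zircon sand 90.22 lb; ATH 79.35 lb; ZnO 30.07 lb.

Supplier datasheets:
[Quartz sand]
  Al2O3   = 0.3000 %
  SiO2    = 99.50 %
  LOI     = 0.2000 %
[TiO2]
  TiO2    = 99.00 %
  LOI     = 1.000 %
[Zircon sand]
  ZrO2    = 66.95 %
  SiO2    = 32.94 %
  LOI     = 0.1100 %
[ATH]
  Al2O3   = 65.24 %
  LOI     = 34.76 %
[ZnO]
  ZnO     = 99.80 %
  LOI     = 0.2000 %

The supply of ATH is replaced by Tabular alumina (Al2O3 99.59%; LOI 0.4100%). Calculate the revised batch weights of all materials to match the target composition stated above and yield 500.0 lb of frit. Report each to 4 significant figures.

Every computation carries full precision all the way through. Mid-chain values are shown rounded off to 4 significant digits as written — a single rounding finalizes every reported number; derived quantities, which include net glass mass, yield, five oxide percentages, totals, LOI, are re-derived in full precision, as they appear in the problem or answer text, from the batch weights for 500.0 lb of glass.
Target masses of each oxide per 500.0 lb frit:
  Al2O3: 10.48% × 500.0 = 52.40 lb
  ZrO2: 12.08% × 500.0 = 60.40 lb
  TiO2: 23.72% × 500.0 = 118.6 lb
  SiO2: 47.71% × 500.0 = 238.6 lb
  ZnO: 6.001% × 500.0 = 30.00 lb
Checking each oxide sum given the weights on record, under the basis named above (target by target, the sums agree exact up to rounding of places):
  Al2O3: 209.9·0.003000 + 51.98·0.9959 = 52.40 lb (target 52.40 lb)
  ZrO2: 90.22·0.6695 = 60.40 lb (target 60.40 lb)
  TiO2: 119.8·0.9900 = 118.6 lb (target 118.6 lb)
  SiO2: 209.9·0.9950 + 90.22·0.3294 = 238.6 lb (target 238.6 lb)
  ZnO: 30.07·0.9980 = 30.01 lb (target 30.00 lb)
The glass-mass cross-check: batch total minus LOI = 500.0 lb (the targets, summed, come to 500.0 lb; basis as stated: 500.0 lb — any gap is answer rounding).
Batch total: Σ batch = 502.0 lb; LOI removed, Σ of batch·LOI: 1.990 lb; yield: glass divided by total = 99.60%.

Revised batch per 500.0 lb frit:
  Quartz sand: 209.9 lb
  TiO2: 119.8 lb
  Zircon sand: 90.22 lb
  Tabular alumina: 51.98 lb
  ZnO: 30.07 lb
Total batch = 502.0 lb; LOI loss = 1.990 lb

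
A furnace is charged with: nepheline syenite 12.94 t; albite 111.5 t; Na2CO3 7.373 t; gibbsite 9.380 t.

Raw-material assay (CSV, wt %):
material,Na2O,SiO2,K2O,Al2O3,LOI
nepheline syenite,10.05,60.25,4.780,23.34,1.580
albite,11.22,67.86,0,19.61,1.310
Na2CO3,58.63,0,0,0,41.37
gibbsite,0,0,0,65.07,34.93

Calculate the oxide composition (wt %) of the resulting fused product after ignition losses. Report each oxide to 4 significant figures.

Intermediates are shown with 4-significant-figure rounding within the worked lines. Each numeric step runs at full precision at all times. Each reported number takes a single rounding — derived quantities are carried from the weighed amounts for 133.2 t of glass in exact precision (glass mass, totals, yield, the four compositions, ignition loss) as set out in question or answer.
Mass of each oxide from the mix:
  Na2O: 12.94·0.1005 + 111.5·0.1122 + 7.373·0.5863 = 18.13 t
  SiO2: 12.94·0.6025 + 111.5·0.6786 = 83.46 t
  K2O: 12.94·0.04780 = 0.6185 t
  Al2O3: 12.94·0.2334 + 111.5·0.1961 + 9.380·0.6507 = 30.99 t
LOI: 12.94·0.01580 + 111.5·0.01310 + 7.373·0.4137 + 9.380·0.3493 = 7.992 t
Resulting glass, batch − LOI: 141.2 − 7.992 = 133.2 t (consistent with Σ oxide mass)
wt %: oxide over glass, times 100

Glass mass = 133.2 t (batch 141.2 − LOI 7.992).
Composition: Na2O 13.61%, SiO2 62.66%, K2O 0.4644%, Al2O3 23.26%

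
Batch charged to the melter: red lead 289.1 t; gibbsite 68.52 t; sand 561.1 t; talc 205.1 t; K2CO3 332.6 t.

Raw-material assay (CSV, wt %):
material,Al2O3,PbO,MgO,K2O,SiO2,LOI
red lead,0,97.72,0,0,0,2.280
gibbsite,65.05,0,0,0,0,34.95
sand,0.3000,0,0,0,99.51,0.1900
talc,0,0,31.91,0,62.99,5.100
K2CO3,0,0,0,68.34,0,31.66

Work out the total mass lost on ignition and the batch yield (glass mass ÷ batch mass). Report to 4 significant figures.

Full float precision is maintained at each step. Values along the way are printed, rounded to four significant figures, as written — each reported number is rounded only once — the derived quantities (the yield, LOI, totals, five oxide percentages, glass mass) are computed in exact precision using the weight values per 1309 t of glass, exactly as printed in problem or answer.
Per-material ignition loss:
  red lead: 289.1 × 0.02280 = 6.591 t
  gibbsite: 68.52 × 0.3495 = 23.95 t
  sand: 561.1 × 0.001900 = 1.066 t
  talc: 205.1 × 0.05100 = 10.46 t
  K2CO3: 332.6 × 0.3166 = 105.3 t
Total LOI = 147.4 t
Glass = batch − LOI = 1456 − 147.4 = 1309 t

LOI loss = 147.4 t; glass = 1309 t; yield = 89.88%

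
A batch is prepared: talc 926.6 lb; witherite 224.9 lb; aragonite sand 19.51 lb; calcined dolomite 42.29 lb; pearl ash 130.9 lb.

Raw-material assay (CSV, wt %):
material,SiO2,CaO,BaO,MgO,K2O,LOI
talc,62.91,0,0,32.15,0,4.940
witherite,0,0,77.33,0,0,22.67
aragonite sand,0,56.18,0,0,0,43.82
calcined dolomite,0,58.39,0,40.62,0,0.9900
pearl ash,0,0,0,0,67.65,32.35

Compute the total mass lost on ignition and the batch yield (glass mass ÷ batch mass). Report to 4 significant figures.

LOI loss = 148.1 lb; glass = 1196 lb; yield = 88.98%

The working math keeps full precision at every stage — intermediates are displayed, rounded to four significant digits, across the worked steps — every reported value includes exactly one rounding; the derived quantities are re-derived from the batch weights for 1196 lb of glass in exact precision (net glass mass, yield, LOI, the five compositions, totals) as written in the problem or the answer.
Ignition loss by material:
  talc: 926.6 × 0.04940 = 45.77 lb
  witherite: 224.9 × 0.2267 = 50.98 lb
  aragonite sand: 19.51 × 0.4382 = 8.549 lb
  calcined dolomite: 42.29 × 0.009900 = 0.4187 lb
  pearl ash: 130.9 × 0.3235 = 42.35 lb
Total LOI = 148.1 lb
Glass = batch − LOI = 1344 − 148.1 = 1196 lb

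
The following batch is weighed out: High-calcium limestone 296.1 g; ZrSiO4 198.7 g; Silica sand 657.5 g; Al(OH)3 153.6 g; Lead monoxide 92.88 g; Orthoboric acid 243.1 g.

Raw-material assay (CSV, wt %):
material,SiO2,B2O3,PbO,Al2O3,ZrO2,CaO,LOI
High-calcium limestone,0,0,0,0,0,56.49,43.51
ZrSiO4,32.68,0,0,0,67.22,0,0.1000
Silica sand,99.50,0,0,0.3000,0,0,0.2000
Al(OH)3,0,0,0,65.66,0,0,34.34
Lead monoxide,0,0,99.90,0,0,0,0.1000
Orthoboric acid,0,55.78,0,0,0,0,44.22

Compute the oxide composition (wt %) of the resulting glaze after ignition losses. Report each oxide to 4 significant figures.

Glass mass = 1351 g (batch 1642 − LOI 290.7).
Composition: SiO2 53.22%, B2O3 10.04%, PbO 6.867%, Al2O3 7.610%, ZrO2 9.885%, CaO 12.38%

The intermediate values are shown, with 4-significant-digit rounding, alongside each step — the working math runs at full float precision in every operation; every reported result is rounded exactly once — all derived quantities (the yield, the six compositions, net glass mass, totals, ignition loss) are recomputed in exact precision starting from the weights per 1351 g of glass precisely as stated by problem or answer.
What the batch supplies per oxide:
  SiO2: 198.7·0.3268 + 657.5·0.9950 = 719.1 g
  B2O3: 243.1·0.5578 = 135.6 g
  PbO: 92.88·0.9990 = 92.79 g
  Al2O3: 657.5·0.003000 + 153.6·0.6566 = 102.8 g
  ZrO2: 198.7·0.6722 = 133.6 g
  CaO: 296.1·0.5649 = 167.3 g
LOI: 296.1·0.4351 + 198.7·0.001000 + 657.5·0.002000 + 153.6·0.3434 + 92.88·0.001000 + 243.1·0.4422 = 290.7 g
Glass mass = batch − LOI = 1642 − 290.7 = 1351 g (consistent with Σ oxide mass)
wt % = oxide mass / glass mass × 100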